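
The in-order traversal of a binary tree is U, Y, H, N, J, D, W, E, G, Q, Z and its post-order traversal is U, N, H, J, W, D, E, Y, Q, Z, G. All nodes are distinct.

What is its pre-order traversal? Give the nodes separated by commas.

G, Y, U, E, D, J, H, N, W, Z, Q

The last element of post-order is the root; it splits in-order into left and right subtrees.
Root G: left subtree has 8 nodes {U, Y, H, N, J, D, W, E}, right has 2 {Q, Z}.
  Root Y: left subtree has 1 node {U}, right has 6 {H, N, J, D, W, E}.
    Root E: left subtree has 5 nodes {H, N, J, D, W}, right has 0 { }.
      Root D: left subtree has 3 nodes {H, N, J}, right has 1 {W}.
        Root J: left subtree has 2 nodes {H, N}, right has 0 { }.
          Root H: left subtree has 0 nodes { }, right has 1 {N}.
  Root Z: left subtree has 1 node {Q}, right has 0 { }.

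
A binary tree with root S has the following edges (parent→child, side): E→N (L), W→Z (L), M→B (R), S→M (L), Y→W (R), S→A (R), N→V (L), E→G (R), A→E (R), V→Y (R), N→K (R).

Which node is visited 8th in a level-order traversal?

V

Level-order visits nodes level by level from the root, left to right within each level.
Level 0: S
Level 1: M, A
Level 2: B, E
Level 3: N, G
Level 4: V, K
Level 5: Y
Level 6: W
Level 7: Z
Full level-order sequence: S, M, A, B, E, N, G, V, K, Y, W, Z.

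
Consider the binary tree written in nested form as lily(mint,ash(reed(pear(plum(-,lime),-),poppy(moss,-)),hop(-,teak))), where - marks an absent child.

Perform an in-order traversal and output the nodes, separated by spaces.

In-order visits the left subtree, then the node, then the right subtree.
At lily: go left to mint.
  mint is a leaf — visit mint.
Visit lily.
At lily: go right to ash.
  At ash: go left to reed.
    At reed: go left to pear.
      At pear: go left to plum.
        At plum: no left child.
        Visit plum.
        At plum: go right to lime.
          lime is a leaf — visit lime.
      Visit pear.
      At pear: no right child.
    Visit reed.
    At reed: go right to poppy.
      At poppy: go left to moss.
        moss is a leaf — visit moss.
      Visit poppy.
      At poppy: no right child.
  Visit ash.
  At ash: go right to hop.
    At hop: no left child.
    Visit hop.
    At hop: go right to teak.
      teak is a leaf — visit teak.

mint lily plum lime pear reed moss poppy ash hop teak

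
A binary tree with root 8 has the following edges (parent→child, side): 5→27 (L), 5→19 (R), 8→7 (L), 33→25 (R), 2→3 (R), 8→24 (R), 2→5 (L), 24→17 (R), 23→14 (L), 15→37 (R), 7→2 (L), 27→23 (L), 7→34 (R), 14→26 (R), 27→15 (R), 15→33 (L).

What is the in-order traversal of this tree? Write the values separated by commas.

14, 26, 23, 27, 33, 25, 15, 37, 5, 19, 2, 3, 7, 34, 8, 24, 17

In-order visits the left subtree, then the node, then the right subtree.
At 8: go left to 7.
  At 7: go left to 2.
    At 2: go left to 5.
      At 5: go left to 27.
        At 27: go left to 23.
          At 23: go left to 14.
            At 14: no left child.
            Visit 14.
            At 14: go right to 26.
              26 is a leaf — visit 26.
          Visit 23.
          At 23: no right child.
        Visit 27.
        At 27: go right to 15.
          At 15: go left to 33.
            At 33: no left child.
            Visit 33.
            At 33: go right to 25.
              25 is a leaf — visit 25.
          Visit 15.
          At 15: go right to 37.
            37 is a leaf — visit 37.
      Visit 5.
      At 5: go right to 19.
        19 is a leaf — visit 19.
    Visit 2.
    At 2: go right to 3.
      3 is a leaf — visit 3.
  Visit 7.
  At 7: go right to 34.
    34 is a leaf — visit 34.
Visit 8.
At 8: go right to 24.
  At 24: no left child.
  Visit 24.
  At 24: go right to 17.
    17 is a leaf — visit 17.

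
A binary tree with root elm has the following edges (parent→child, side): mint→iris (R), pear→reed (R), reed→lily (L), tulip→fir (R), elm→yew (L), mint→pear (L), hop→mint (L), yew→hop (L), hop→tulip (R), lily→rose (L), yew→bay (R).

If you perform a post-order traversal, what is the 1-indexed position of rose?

1

Post-order visits the left subtree, then the right subtree, then the node.
At elm: go left to yew.
  At yew: go left to hop.
    At hop: go left to mint.
      At mint: go left to pear.
        At pear: no left child.
        At pear: go right to reed.
          At reed: go left to lily.
            At lily: go left to rose.
              rose is a leaf — visit rose.
            At lily: no right child.
            Visit lily.
          At reed: no right child.
          Visit reed.
        Visit pear.
      At mint: go right to iris.
        iris is a leaf — visit iris.
      Visit mint.
    At hop: go right to tulip.
      At tulip: no left child.
      At tulip: go right to fir.
        fir is a leaf — visit fir.
      Visit tulip.
    Visit hop.
  At yew: go right to bay.
    bay is a leaf — visit bay.
  Visit yew.
At elm: no right child.
Visit elm.
Full post-order sequence: rose, lily, reed, pear, iris, mint, fir, tulip, hop, bay, yew, elm.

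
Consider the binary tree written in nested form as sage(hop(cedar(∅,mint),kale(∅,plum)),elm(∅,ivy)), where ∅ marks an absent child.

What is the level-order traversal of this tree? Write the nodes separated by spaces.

sage hop elm cedar kale ivy mint plum

Level-order visits nodes level by level from the root, left to right within each level.
Level 0: sage
Level 1: hop, elm
Level 2: cedar, kale, ivy
Level 3: mint, plum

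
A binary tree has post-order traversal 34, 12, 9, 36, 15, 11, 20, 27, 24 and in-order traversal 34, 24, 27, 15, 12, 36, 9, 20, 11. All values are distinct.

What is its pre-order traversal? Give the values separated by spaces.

24 34 27 20 15 36 12 9 11

The last element of post-order is the root; it splits in-order into left and right subtrees.
Root 24: left subtree has 1 node {34}, right has 7 {27, 15, 12, 36, 9, 20, 11}.
  Root 27: left subtree has 0 nodes { }, right has 6 {15, 12, 36, 9, 20, 11}.
    Root 20: left subtree has 4 nodes {15, 12, 36, 9}, right has 1 {11}.
      Root 15: left subtree has 0 nodes { }, right has 3 {12, 36, 9}.
        Root 36: left subtree has 1 node {12}, right has 1 {9}.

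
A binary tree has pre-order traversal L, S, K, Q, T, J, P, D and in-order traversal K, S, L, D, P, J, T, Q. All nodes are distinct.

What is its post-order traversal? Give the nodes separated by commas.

K, S, D, P, J, T, Q, L

The first element of pre-order is the root; it splits in-order into left and right subtrees.
Root L: left subtree has 2 nodes {K, S}, right has 5 {D, P, J, T, Q}.
  Root S: left subtree has 1 node {K}, right has 0 { }.
  Root Q: left subtree has 4 nodes {D, P, J, T}, right has 0 { }.
    Root T: left subtree has 3 nodes {D, P, J}, right has 0 { }.
      Root J: left subtree has 2 nodes {D, P}, right has 0 { }.
        Root P: left subtree has 1 node {D}, right has 0 { }.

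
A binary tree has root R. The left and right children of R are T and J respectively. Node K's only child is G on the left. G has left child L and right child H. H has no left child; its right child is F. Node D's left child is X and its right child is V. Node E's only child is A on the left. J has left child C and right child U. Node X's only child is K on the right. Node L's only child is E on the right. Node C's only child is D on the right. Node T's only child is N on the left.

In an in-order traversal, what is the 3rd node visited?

R

In-order visits the left subtree, then the node, then the right subtree.
At R: go left to T.
  At T: go left to N.
    N is a leaf — visit N.
  Visit T.
  At T: no right child.
Visit R.
At R: go right to J.
  At J: go left to C.
    At C: no left child.
    Visit C.
    At C: go right to D.
      At D: go left to X.
        At X: no left child.
        Visit X.
        At X: go right to K.
          At K: go left to G.
            At G: go left to L.
              At L: no left child.
              Visit L.
              At L: go right to E.
                At E: go left to A.
                  A is a leaf — visit A.
                Visit E.
                At E: no right child.
            Visit G.
            At G: go right to H.
              At H: no left child.
              Visit H.
              At H: go right to F.
                F is a leaf — visit F.
          Visit K.
          At K: no right child.
      Visit D.
      At D: go right to V.
        V is a leaf — visit V.
  Visit J.
  At J: go right to U.
    U is a leaf — visit U.
Full in-order sequence: N, T, R, C, X, L, A, E, G, H, F, K, D, V, J, U.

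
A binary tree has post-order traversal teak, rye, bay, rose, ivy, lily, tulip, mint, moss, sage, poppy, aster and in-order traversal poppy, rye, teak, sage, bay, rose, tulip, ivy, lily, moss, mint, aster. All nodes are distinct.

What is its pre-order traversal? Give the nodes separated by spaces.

aster poppy sage rye teak moss tulip rose bay lily ivy mint

The last element of post-order is the root; it splits in-order into left and right subtrees.
Root aster: left subtree has 11 nodes {poppy, rye, teak, sage, bay, rose, tulip, ivy, lily, moss, mint}, right has 0 { }.
  Root poppy: left subtree has 0 nodes { }, right has 10 {rye, teak, sage, bay, rose, tulip, ivy, lily, moss, mint}.
    Root sage: left subtree has 2 nodes {rye, teak}, right has 7 {bay, rose, tulip, ivy, lily, moss, mint}.
      Root rye: left subtree has 0 nodes { }, right has 1 {teak}.
      Root moss: left subtree has 5 nodes {bay, rose, tulip, ivy, lily}, right has 1 {mint}.
        Root tulip: left subtree has 2 nodes {bay, rose}, right has 2 {ivy, lily}.
          Root rose: left subtree has 1 node {bay}, right has 0 { }.
          Root lily: left subtree has 1 node {ivy}, right has 0 { }.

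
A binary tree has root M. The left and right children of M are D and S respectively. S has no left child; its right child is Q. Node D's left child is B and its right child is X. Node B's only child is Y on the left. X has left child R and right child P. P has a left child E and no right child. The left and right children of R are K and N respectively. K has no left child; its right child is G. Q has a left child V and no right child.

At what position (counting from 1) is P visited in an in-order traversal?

10

In-order visits the left subtree, then the node, then the right subtree.
At M: go left to D.
  At D: go left to B.
    At B: go left to Y.
      Y is a leaf — visit Y.
    Visit B.
    At B: no right child.
  Visit D.
  At D: go right to X.
    At X: go left to R.
      At R: go left to K.
        At K: no left child.
        Visit K.
        At K: go right to G.
          G is a leaf — visit G.
      Visit R.
      At R: go right to N.
        N is a leaf — visit N.
    Visit X.
    At X: go right to P.
      At P: go left to E.
        E is a leaf — visit E.
      Visit P.
      At P: no right child.
Visit M.
At M: go right to S.
  At S: no left child.
  Visit S.
  At S: go right to Q.
    At Q: go left to V.
      V is a leaf — visit V.
    Visit Q.
    At Q: no right child.
Full in-order sequence: Y, B, D, K, G, R, N, X, E, P, M, S, V, Q.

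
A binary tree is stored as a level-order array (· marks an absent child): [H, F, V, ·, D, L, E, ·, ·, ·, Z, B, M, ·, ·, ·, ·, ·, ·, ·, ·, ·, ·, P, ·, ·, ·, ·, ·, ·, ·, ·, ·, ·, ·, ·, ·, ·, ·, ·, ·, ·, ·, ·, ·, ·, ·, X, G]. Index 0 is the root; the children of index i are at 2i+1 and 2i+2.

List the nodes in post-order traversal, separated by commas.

Post-order visits the left subtree, then the right subtree, then the node.
At H: go left to F.
  At F: no left child.
  At F: go right to D.
    At D: no left child.
    At D: go right to Z.
      Z is a leaf — visit Z.
    Visit D.
  Visit F.
At H: go right to V.
  At V: go left to L.
    At L: go left to B.
      At B: go left to P.
        At P: go left to X.
          X is a leaf — visit X.
        At P: go right to G.
          G is a leaf — visit G.
        Visit P.
      At B: no right child.
      Visit B.
    At L: go right to M.
      M is a leaf — visit M.
    Visit L.
  At V: go right to E.
    E is a leaf — visit E.
  Visit V.
Visit H.

Z, D, F, X, G, P, B, M, L, E, V, H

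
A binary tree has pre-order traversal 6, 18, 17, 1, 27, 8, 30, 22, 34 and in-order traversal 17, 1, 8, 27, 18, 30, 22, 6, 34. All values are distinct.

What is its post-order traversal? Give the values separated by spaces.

The first element of pre-order is the root; it splits in-order into left and right subtrees.
Root 6: left subtree has 7 nodes {17, 1, 8, 27, 18, 30, 22}, right has 1 {34}.
  Root 18: left subtree has 4 nodes {17, 1, 8, 27}, right has 2 {30, 22}.
    Root 17: left subtree has 0 nodes { }, right has 3 {1, 8, 27}.
      Root 1: left subtree has 0 nodes { }, right has 2 {8, 27}.
        Root 27: left subtree has 1 node {8}, right has 0 { }.
    Root 30: left subtree has 0 nodes { }, right has 1 {22}.

8 27 1 17 22 30 18 34 6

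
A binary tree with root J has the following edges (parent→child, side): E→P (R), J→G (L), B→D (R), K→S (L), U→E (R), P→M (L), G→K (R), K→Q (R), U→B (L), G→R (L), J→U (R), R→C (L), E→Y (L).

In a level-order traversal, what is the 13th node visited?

P

Level-order visits nodes level by level from the root, left to right within each level.
Level 0: J
Level 1: G, U
Level 2: R, K, B, E
Level 3: C, S, Q, D, Y, P
Level 4: M
Full level-order sequence: J, G, U, R, K, B, E, C, S, Q, D, Y, P, M.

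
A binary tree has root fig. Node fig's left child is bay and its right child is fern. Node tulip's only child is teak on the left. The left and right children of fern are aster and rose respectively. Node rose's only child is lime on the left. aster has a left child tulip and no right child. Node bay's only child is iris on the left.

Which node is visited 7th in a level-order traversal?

tulip

Level-order visits nodes level by level from the root, left to right within each level.
Level 0: fig
Level 1: bay, fern
Level 2: iris, aster, rose
Level 3: tulip, lime
Level 4: teak
Full level-order sequence: fig, bay, fern, iris, aster, rose, tulip, lime, teak.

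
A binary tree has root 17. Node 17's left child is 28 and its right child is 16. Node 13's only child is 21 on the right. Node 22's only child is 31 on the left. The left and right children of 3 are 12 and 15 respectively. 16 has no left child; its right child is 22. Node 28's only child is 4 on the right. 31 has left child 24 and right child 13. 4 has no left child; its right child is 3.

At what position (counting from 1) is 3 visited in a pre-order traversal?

4

Pre-order visits the node, then its left subtree, then its right subtree.
Visit 17.
At 17: go left to 28.
  Visit 28.
  At 28: no left child.
  At 28: go right to 4.
    Visit 4.
    At 4: no left child.
    At 4: go right to 3.
      Visit 3.
      At 3: go left to 12.
        12 is a leaf — visit 12.
      At 3: go right to 15.
        15 is a leaf — visit 15.
At 17: go right to 16.
  Visit 16.
  At 16: no left child.
  At 16: go right to 22.
    Visit 22.
    At 22: go left to 31.
      Visit 31.
      At 31: go left to 24.
        24 is a leaf — visit 24.
      At 31: go right to 13.
        Visit 13.
        At 13: no left child.
        At 13: go right to 21.
          21 is a leaf — visit 21.
    At 22: no right child.
Full pre-order sequence: 17, 28, 4, 3, 12, 15, 16, 22, 31, 24, 13, 21.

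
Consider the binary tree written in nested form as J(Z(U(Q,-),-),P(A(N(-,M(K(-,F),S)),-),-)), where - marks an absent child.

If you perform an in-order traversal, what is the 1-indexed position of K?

In-order visits the left subtree, then the node, then the right subtree.
At J: go left to Z.
  At Z: go left to U.
    At U: go left to Q.
      Q is a leaf — visit Q.
    Visit U.
    At U: no right child.
  Visit Z.
  At Z: no right child.
Visit J.
At J: go right to P.
  At P: go left to A.
    At A: go left to N.
      At N: no left child.
      Visit N.
      At N: go right to M.
        At M: go left to K.
          At K: no left child.
          Visit K.
          At K: go right to F.
            F is a leaf — visit F.
        Visit M.
        At M: go right to S.
          S is a leaf — visit S.
    Visit A.
    At A: no right child.
  Visit P.
  At P: no right child.
Full in-order sequence: Q, U, Z, J, N, K, F, M, S, A, P.

6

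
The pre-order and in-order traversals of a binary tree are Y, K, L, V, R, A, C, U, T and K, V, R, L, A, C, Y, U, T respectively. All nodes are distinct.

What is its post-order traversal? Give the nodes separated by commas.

The first element of pre-order is the root; it splits in-order into left and right subtrees.
Root Y: left subtree has 6 nodes {K, V, R, L, A, C}, right has 2 {U, T}.
  Root K: left subtree has 0 nodes { }, right has 5 {V, R, L, A, C}.
    Root L: left subtree has 2 nodes {V, R}, right has 2 {A, C}.
      Root V: left subtree has 0 nodes { }, right has 1 {R}.
      Root A: left subtree has 0 nodes { }, right has 1 {C}.
  Root U: left subtree has 0 nodes { }, right has 1 {T}.

R, V, C, A, L, K, T, U, Y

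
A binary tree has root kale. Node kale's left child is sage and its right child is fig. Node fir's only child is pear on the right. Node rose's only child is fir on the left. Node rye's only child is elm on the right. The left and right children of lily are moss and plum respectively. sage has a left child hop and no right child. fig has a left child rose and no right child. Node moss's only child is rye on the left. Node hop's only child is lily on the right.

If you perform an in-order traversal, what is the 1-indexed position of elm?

In-order visits the left subtree, then the node, then the right subtree.
At kale: go left to sage.
  At sage: go left to hop.
    At hop: no left child.
    Visit hop.
    At hop: go right to lily.
      At lily: go left to moss.
        At moss: go left to rye.
          At rye: no left child.
          Visit rye.
          At rye: go right to elm.
            elm is a leaf — visit elm.
        Visit moss.
        At moss: no right child.
      Visit lily.
      At lily: go right to plum.
        plum is a leaf — visit plum.
  Visit sage.
  At sage: no right child.
Visit kale.
At kale: go right to fig.
  At fig: go left to rose.
    At rose: go left to fir.
      At fir: no left child.
      Visit fir.
      At fir: go right to pear.
        pear is a leaf — visit pear.
    Visit rose.
    At rose: no right child.
  Visit fig.
  At fig: no right child.
Full in-order sequence: hop, rye, elm, moss, lily, plum, sage, kale, fir, pear, rose, fig.

3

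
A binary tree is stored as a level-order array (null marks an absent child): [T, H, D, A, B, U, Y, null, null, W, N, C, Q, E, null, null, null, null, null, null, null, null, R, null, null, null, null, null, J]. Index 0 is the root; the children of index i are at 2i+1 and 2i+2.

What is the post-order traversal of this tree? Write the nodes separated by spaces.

Post-order visits the left subtree, then the right subtree, then the node.
At T: go left to H.
  At H: go left to A.
    A is a leaf — visit A.
  At H: go right to B.
    At B: go left to W.
      W is a leaf — visit W.
    At B: go right to N.
      At N: no left child.
      At N: go right to R.
        R is a leaf — visit R.
      Visit N.
    Visit B.
  Visit H.
At T: go right to D.
  At D: go left to U.
    At U: go left to C.
      C is a leaf — visit C.
    At U: go right to Q.
      Q is a leaf — visit Q.
    Visit U.
  At D: go right to Y.
    At Y: go left to E.
      At E: no left child.
      At E: go right to J.
        J is a leaf — visit J.
      Visit E.
    At Y: no right child.
    Visit Y.
  Visit D.
Visit T.

A W R N B H C Q U J E Y D T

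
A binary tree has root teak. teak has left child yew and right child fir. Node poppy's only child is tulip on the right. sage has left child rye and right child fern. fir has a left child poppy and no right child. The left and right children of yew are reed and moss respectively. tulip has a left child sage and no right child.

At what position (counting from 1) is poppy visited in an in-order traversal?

In-order visits the left subtree, then the node, then the right subtree.
At teak: go left to yew.
  At yew: go left to reed.
    reed is a leaf — visit reed.
  Visit yew.
  At yew: go right to moss.
    moss is a leaf — visit moss.
Visit teak.
At teak: go right to fir.
  At fir: go left to poppy.
    At poppy: no left child.
    Visit poppy.
    At poppy: go right to tulip.
      At tulip: go left to sage.
        At sage: go left to rye.
          rye is a leaf — visit rye.
        Visit sage.
        At sage: go right to fern.
          fern is a leaf — visit fern.
      Visit tulip.
      At tulip: no right child.
  Visit fir.
  At fir: no right child.
Full in-order sequence: reed, yew, moss, teak, poppy, rye, sage, fern, tulip, fir.

5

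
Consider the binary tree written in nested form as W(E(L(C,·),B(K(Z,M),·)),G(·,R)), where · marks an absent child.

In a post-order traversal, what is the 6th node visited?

B

Post-order visits the left subtree, then the right subtree, then the node.
At W: go left to E.
  At E: go left to L.
    At L: go left to C.
      C is a leaf — visit C.
    At L: no right child.
    Visit L.
  At E: go right to B.
    At B: go left to K.
      At K: go left to Z.
        Z is a leaf — visit Z.
      At K: go right to M.
        M is a leaf — visit M.
      Visit K.
    At B: no right child.
    Visit B.
  Visit E.
At W: go right to G.
  At G: no left child.
  At G: go right to R.
    R is a leaf — visit R.
  Visit G.
Visit W.
Full post-order sequence: C, L, Z, M, K, B, E, R, G, W.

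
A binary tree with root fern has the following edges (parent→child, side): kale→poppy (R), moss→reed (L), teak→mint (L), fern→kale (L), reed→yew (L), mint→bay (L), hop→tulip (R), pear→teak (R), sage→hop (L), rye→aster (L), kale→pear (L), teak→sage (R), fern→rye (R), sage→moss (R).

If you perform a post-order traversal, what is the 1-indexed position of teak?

9

Post-order visits the left subtree, then the right subtree, then the node.
At fern: go left to kale.
  At kale: go left to pear.
    At pear: no left child.
    At pear: go right to teak.
      At teak: go left to mint.
        At mint: go left to bay.
          bay is a leaf — visit bay.
        At mint: no right child.
        Visit mint.
      At teak: go right to sage.
        At sage: go left to hop.
          At hop: no left child.
          At hop: go right to tulip.
            tulip is a leaf — visit tulip.
          Visit hop.
        At sage: go right to moss.
          At moss: go left to reed.
            At reed: go left to yew.
              yew is a leaf — visit yew.
            At reed: no right child.
            Visit reed.
          At moss: no right child.
          Visit moss.
        Visit sage.
      Visit teak.
    Visit pear.
  At kale: go right to poppy.
    poppy is a leaf — visit poppy.
  Visit kale.
At fern: go right to rye.
  At rye: go left to aster.
    aster is a leaf — visit aster.
  At rye: no right child.
  Visit rye.
Visit fern.
Full post-order sequence: bay, mint, tulip, hop, yew, reed, moss, sage, teak, pear, poppy, kale, aster, rye, fern.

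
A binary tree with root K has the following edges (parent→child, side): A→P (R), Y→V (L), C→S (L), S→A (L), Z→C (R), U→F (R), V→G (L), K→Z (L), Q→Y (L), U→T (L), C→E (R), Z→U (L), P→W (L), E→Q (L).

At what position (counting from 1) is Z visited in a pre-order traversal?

2

Pre-order visits the node, then its left subtree, then its right subtree.
Visit K.
At K: go left to Z.
  Visit Z.
  At Z: go left to U.
    Visit U.
    At U: go left to T.
      T is a leaf — visit T.
    At U: go right to F.
      F is a leaf — visit F.
  At Z: go right to C.
    Visit C.
    At C: go left to S.
      Visit S.
      At S: go left to A.
        Visit A.
        At A: no left child.
        At A: go right to P.
          Visit P.
          At P: go left to W.
            W is a leaf — visit W.
          At P: no right child.
      At S: no right child.
    At C: go right to E.
      Visit E.
      At E: go left to Q.
        Visit Q.
        At Q: go left to Y.
          Visit Y.
          At Y: go left to V.
            Visit V.
            At V: go left to G.
              G is a leaf — visit G.
            At V: no right child.
          At Y: no right child.
        At Q: no right child.
      At E: no right child.
At K: no right child.
Full pre-order sequence: K, Z, U, T, F, C, S, A, P, W, E, Q, Y, V, G.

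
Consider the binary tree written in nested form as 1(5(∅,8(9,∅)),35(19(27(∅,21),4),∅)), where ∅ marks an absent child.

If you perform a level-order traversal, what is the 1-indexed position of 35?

Level-order visits nodes level by level from the root, left to right within each level.
Level 0: 1
Level 1: 5, 35
Level 2: 8, 19
Level 3: 9, 27, 4
Level 4: 21
Full level-order sequence: 1, 5, 35, 8, 19, 9, 27, 4, 21.

3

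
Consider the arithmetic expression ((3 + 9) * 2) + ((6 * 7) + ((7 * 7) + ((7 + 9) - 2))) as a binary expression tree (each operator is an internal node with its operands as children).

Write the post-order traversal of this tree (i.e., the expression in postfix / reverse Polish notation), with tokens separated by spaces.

Post-order on an expression tree gives postfix notation: for each operator, emit left operand, right operand, then the operator.

3 9 + 2 * 6 7 * 7 7 * 7 9 + 2 - + + +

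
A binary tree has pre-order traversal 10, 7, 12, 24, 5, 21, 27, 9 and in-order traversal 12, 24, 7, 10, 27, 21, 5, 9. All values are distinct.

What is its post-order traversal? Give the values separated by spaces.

24 12 7 27 21 9 5 10

The first element of pre-order is the root; it splits in-order into left and right subtrees.
Root 10: left subtree has 3 nodes {12, 24, 7}, right has 4 {27, 21, 5, 9}.
  Root 7: left subtree has 2 nodes {12, 24}, right has 0 { }.
    Root 12: left subtree has 0 nodes { }, right has 1 {24}.
  Root 5: left subtree has 2 nodes {27, 21}, right has 1 {9}.
    Root 21: left subtree has 1 node {27}, right has 0 { }.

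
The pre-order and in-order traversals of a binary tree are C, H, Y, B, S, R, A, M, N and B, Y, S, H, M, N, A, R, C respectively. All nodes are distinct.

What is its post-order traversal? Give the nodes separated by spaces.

B S Y N M A R H C

The first element of pre-order is the root; it splits in-order into left and right subtrees.
Root C: left subtree has 8 nodes {B, Y, S, H, M, N, A, R}, right has 0 { }.
  Root H: left subtree has 3 nodes {B, Y, S}, right has 4 {M, N, A, R}.
    Root Y: left subtree has 1 node {B}, right has 1 {S}.
    Root R: left subtree has 3 nodes {M, N, A}, right has 0 { }.
      Root A: left subtree has 2 nodes {M, N}, right has 0 { }.
        Root M: left subtree has 0 nodes { }, right has 1 {N}.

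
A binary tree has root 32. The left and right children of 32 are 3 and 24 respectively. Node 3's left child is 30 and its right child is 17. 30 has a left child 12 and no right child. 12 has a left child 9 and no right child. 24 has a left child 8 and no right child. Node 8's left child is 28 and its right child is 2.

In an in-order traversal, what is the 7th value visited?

28

In-order visits the left subtree, then the node, then the right subtree.
At 32: go left to 3.
  At 3: go left to 30.
    At 30: go left to 12.
      At 12: go left to 9.
        9 is a leaf — visit 9.
      Visit 12.
      At 12: no right child.
    Visit 30.
    At 30: no right child.
  Visit 3.
  At 3: go right to 17.
    17 is a leaf — visit 17.
Visit 32.
At 32: go right to 24.
  At 24: go left to 8.
    At 8: go left to 28.
      28 is a leaf — visit 28.
    Visit 8.
    At 8: go right to 2.
      2 is a leaf — visit 2.
  Visit 24.
  At 24: no right child.
Full in-order sequence: 9, 12, 30, 3, 17, 32, 28, 8, 2, 24.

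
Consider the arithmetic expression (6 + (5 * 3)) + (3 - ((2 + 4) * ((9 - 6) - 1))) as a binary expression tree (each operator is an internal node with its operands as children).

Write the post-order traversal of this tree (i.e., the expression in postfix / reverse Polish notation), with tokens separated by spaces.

Post-order on an expression tree gives postfix notation: for each operator, emit left operand, right operand, then the operator.

6 5 3 * + 3 2 4 + 9 6 - 1 - * - +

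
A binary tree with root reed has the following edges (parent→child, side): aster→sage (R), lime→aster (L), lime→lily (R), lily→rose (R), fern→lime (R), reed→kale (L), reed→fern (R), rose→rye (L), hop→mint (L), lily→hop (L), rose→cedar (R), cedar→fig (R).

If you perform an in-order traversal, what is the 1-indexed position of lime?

In-order visits the left subtree, then the node, then the right subtree.
At reed: go left to kale.
  kale is a leaf — visit kale.
Visit reed.
At reed: go right to fern.
  At fern: no left child.
  Visit fern.
  At fern: go right to lime.
    At lime: go left to aster.
      At aster: no left child.
      Visit aster.
      At aster: go right to sage.
        sage is a leaf — visit sage.
    Visit lime.
    At lime: go right to lily.
      At lily: go left to hop.
        At hop: go left to mint.
          mint is a leaf — visit mint.
        Visit hop.
        At hop: no right child.
      Visit lily.
      At lily: go right to rose.
        At rose: go left to rye.
          rye is a leaf — visit rye.
        Visit rose.
        At rose: go right to cedar.
          At cedar: no left child.
          Visit cedar.
          At cedar: go right to fig.
            fig is a leaf — visit fig.
Full in-order sequence: kale, reed, fern, aster, sage, lime, mint, hop, lily, rye, rose, cedar, fig.

6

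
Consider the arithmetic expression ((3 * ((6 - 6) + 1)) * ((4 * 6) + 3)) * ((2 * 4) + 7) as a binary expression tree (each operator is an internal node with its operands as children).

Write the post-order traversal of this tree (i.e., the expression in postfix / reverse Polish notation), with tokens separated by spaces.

3 6 6 - 1 + * 4 6 * 3 + * 2 4 * 7 + *

Post-order on an expression tree gives postfix notation: for each operator, emit left operand, right operand, then the operator.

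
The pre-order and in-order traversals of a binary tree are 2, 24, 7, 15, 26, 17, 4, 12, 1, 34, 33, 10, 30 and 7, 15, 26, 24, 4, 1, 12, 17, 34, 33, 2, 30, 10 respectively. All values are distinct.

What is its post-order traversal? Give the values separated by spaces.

The first element of pre-order is the root; it splits in-order into left and right subtrees.
Root 2: left subtree has 10 nodes {7, 15, 26, 24, 4, 1, 12, 17, 34, 33}, right has 2 {30, 10}.
  Root 24: left subtree has 3 nodes {7, 15, 26}, right has 6 {4, 1, 12, 17, 34, 33}.
    Root 7: left subtree has 0 nodes { }, right has 2 {15, 26}.
      Root 15: left subtree has 0 nodes { }, right has 1 {26}.
    Root 17: left subtree has 3 nodes {4, 1, 12}, right has 2 {34, 33}.
      Root 4: left subtree has 0 nodes { }, right has 2 {1, 12}.
        Root 12: left subtree has 1 node {1}, right has 0 { }.
      Root 34: left subtree has 0 nodes { }, right has 1 {33}.
  Root 10: left subtree has 1 node {30}, right has 0 { }.

26 15 7 1 12 4 33 34 17 24 30 10 2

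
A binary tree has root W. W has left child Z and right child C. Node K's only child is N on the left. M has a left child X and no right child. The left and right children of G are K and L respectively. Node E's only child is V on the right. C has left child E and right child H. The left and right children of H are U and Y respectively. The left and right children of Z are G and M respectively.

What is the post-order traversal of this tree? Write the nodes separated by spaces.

Post-order visits the left subtree, then the right subtree, then the node.
At W: go left to Z.
  At Z: go left to G.
    At G: go left to K.
      At K: go left to N.
        N is a leaf — visit N.
      At K: no right child.
      Visit K.
    At G: go right to L.
      L is a leaf — visit L.
    Visit G.
  At Z: go right to M.
    At M: go left to X.
      X is a leaf — visit X.
    At M: no right child.
    Visit M.
  Visit Z.
At W: go right to C.
  At C: go left to E.
    At E: no left child.
    At E: go right to V.
      V is a leaf — visit V.
    Visit E.
  At C: go right to H.
    At H: go left to U.
      U is a leaf — visit U.
    At H: go right to Y.
      Y is a leaf — visit Y.
    Visit H.
  Visit C.
Visit W.

N K L G X M Z V E U Y H C W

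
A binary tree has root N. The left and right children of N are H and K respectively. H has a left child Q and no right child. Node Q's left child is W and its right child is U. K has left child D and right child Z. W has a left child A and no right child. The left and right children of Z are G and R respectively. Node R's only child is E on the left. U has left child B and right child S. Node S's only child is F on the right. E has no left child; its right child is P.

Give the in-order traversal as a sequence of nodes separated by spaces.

In-order visits the left subtree, then the node, then the right subtree.
At N: go left to H.
  At H: go left to Q.
    At Q: go left to W.
      At W: go left to A.
        A is a leaf — visit A.
      Visit W.
      At W: no right child.
    Visit Q.
    At Q: go right to U.
      At U: go left to B.
        B is a leaf — visit B.
      Visit U.
      At U: go right to S.
        At S: no left child.
        Visit S.
        At S: go right to F.
          F is a leaf — visit F.
  Visit H.
  At H: no right child.
Visit N.
At N: go right to K.
  At K: go left to D.
    D is a leaf — visit D.
  Visit K.
  At K: go right to Z.
    At Z: go left to G.
      G is a leaf — visit G.
    Visit Z.
    At Z: go right to R.
      At R: go left to E.
        At E: no left child.
        Visit E.
        At E: go right to P.
          P is a leaf — visit P.
      Visit R.
      At R: no right child.

A W Q B U S F H N D K G Z E P R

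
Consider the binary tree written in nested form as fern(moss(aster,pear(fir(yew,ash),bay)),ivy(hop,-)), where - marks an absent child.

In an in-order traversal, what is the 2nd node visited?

In-order visits the left subtree, then the node, then the right subtree.
At fern: go left to moss.
  At moss: go left to aster.
    aster is a leaf — visit aster.
  Visit moss.
  At moss: go right to pear.
    At pear: go left to fir.
      At fir: go left to yew.
        yew is a leaf — visit yew.
      Visit fir.
      At fir: go right to ash.
        ash is a leaf — visit ash.
    Visit pear.
    At pear: go right to bay.
      bay is a leaf — visit bay.
Visit fern.
At fern: go right to ivy.
  At ivy: go left to hop.
    hop is a leaf — visit hop.
  Visit ivy.
  At ivy: no right child.
Full in-order sequence: aster, moss, yew, fir, ash, pear, bay, fern, hop, ivy.

moss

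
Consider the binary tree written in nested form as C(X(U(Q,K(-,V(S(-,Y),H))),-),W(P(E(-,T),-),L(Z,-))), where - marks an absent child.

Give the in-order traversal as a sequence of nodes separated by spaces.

Q U K S Y V H X C E T P W Z L

In-order visits the left subtree, then the node, then the right subtree.
At C: go left to X.
  At X: go left to U.
    At U: go left to Q.
      Q is a leaf — visit Q.
    Visit U.
    At U: go right to K.
      At K: no left child.
      Visit K.
      At K: go right to V.
        At V: go left to S.
          At S: no left child.
          Visit S.
          At S: go right to Y.
            Y is a leaf — visit Y.
        Visit V.
        At V: go right to H.
          H is a leaf — visit H.
  Visit X.
  At X: no right child.
Visit C.
At C: go right to W.
  At W: go left to P.
    At P: go left to E.
      At E: no left child.
      Visit E.
      At E: go right to T.
        T is a leaf — visit T.
    Visit P.
    At P: no right child.
  Visit W.
  At W: go right to L.
    At L: go left to Z.
      Z is a leaf — visit Z.
    Visit L.
    At L: no right child.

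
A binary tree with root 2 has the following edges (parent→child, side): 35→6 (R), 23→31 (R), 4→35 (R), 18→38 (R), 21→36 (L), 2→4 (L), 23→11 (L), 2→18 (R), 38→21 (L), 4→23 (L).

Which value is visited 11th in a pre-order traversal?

Pre-order visits the node, then its left subtree, then its right subtree.
Visit 2.
At 2: go left to 4.
  Visit 4.
  At 4: go left to 23.
    Visit 23.
    At 23: go left to 11.
      11 is a leaf — visit 11.
    At 23: go right to 31.
      31 is a leaf — visit 31.
  At 4: go right to 35.
    Visit 35.
    At 35: no left child.
    At 35: go right to 6.
      6 is a leaf — visit 6.
At 2: go right to 18.
  Visit 18.
  At 18: no left child.
  At 18: go right to 38.
    Visit 38.
    At 38: go left to 21.
      Visit 21.
      At 21: go left to 36.
        36 is a leaf — visit 36.
      At 21: no right child.
    At 38: no right child.
Full pre-order sequence: 2, 4, 23, 11, 31, 35, 6, 18, 38, 21, 36.

36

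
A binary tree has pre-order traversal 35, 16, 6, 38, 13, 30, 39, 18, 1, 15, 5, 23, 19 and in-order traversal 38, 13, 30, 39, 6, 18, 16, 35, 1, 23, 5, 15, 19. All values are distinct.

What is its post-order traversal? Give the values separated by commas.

39, 30, 13, 38, 18, 6, 16, 23, 5, 19, 15, 1, 35

The first element of pre-order is the root; it splits in-order into left and right subtrees.
Root 35: left subtree has 7 nodes {38, 13, 30, 39, 6, 18, 16}, right has 5 {1, 23, 5, 15, 19}.
  Root 16: left subtree has 6 nodes {38, 13, 30, 39, 6, 18}, right has 0 { }.
    Root 6: left subtree has 4 nodes {38, 13, 30, 39}, right has 1 {18}.
      Root 38: left subtree has 0 nodes { }, right has 3 {13, 30, 39}.
        Root 13: left subtree has 0 nodes { }, right has 2 {30, 39}.
          Root 30: left subtree has 0 nodes { }, right has 1 {39}.
  Root 1: left subtree has 0 nodes { }, right has 4 {23, 5, 15, 19}.
    Root 15: left subtree has 2 nodes {23, 5}, right has 1 {19}.
      Root 5: left subtree has 1 node {23}, right has 0 { }.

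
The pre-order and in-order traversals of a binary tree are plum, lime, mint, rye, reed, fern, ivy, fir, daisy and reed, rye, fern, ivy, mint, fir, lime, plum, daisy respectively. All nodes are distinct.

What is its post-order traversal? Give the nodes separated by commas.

The first element of pre-order is the root; it splits in-order into left and right subtrees.
Root plum: left subtree has 7 nodes {reed, rye, fern, ivy, mint, fir, lime}, right has 1 {daisy}.
  Root lime: left subtree has 6 nodes {reed, rye, fern, ivy, mint, fir}, right has 0 { }.
    Root mint: left subtree has 4 nodes {reed, rye, fern, ivy}, right has 1 {fir}.
      Root rye: left subtree has 1 node {reed}, right has 2 {fern, ivy}.
        Root fern: left subtree has 0 nodes { }, right has 1 {ivy}.

reed, ivy, fern, rye, fir, mint, lime, daisy, plum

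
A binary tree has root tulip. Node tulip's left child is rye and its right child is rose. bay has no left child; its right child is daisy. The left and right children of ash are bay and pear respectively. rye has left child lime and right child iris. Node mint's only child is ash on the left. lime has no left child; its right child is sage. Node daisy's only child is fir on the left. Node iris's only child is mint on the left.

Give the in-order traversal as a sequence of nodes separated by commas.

In-order visits the left subtree, then the node, then the right subtree.
At tulip: go left to rye.
  At rye: go left to lime.
    At lime: no left child.
    Visit lime.
    At lime: go right to sage.
      sage is a leaf — visit sage.
  Visit rye.
  At rye: go right to iris.
    At iris: go left to mint.
      At mint: go left to ash.
        At ash: go left to bay.
          At bay: no left child.
          Visit bay.
          At bay: go right to daisy.
            At daisy: go left to fir.
              fir is a leaf — visit fir.
            Visit daisy.
            At daisy: no right child.
        Visit ash.
        At ash: go right to pear.
          pear is a leaf — visit pear.
      Visit mint.
      At mint: no right child.
    Visit iris.
    At iris: no right child.
Visit tulip.
At tulip: go right to rose.
  rose is a leaf — visit rose.

lime, sage, rye, bay, fir, daisy, ash, pear, mint, iris, tulip, rose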